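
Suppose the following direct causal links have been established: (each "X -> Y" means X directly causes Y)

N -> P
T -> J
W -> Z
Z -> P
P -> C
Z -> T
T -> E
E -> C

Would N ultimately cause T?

No

N leads to P, C; T is not among them.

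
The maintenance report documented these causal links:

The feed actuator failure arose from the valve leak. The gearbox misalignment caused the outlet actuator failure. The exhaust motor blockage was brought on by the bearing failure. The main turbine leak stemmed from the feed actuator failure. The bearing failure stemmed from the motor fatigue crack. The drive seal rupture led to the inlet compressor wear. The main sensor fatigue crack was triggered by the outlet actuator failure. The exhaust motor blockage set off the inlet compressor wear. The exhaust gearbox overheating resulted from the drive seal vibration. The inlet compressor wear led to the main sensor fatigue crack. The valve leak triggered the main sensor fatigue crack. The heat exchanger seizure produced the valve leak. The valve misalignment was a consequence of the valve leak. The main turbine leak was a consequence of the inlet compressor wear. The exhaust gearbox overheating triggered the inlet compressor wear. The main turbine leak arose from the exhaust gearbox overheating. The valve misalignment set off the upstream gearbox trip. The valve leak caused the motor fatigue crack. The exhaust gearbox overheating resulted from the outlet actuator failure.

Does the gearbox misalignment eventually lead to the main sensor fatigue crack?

Yes

There is a causal chain: the gearbox misalignment → the outlet actuator failure → the main sensor fatigue crack.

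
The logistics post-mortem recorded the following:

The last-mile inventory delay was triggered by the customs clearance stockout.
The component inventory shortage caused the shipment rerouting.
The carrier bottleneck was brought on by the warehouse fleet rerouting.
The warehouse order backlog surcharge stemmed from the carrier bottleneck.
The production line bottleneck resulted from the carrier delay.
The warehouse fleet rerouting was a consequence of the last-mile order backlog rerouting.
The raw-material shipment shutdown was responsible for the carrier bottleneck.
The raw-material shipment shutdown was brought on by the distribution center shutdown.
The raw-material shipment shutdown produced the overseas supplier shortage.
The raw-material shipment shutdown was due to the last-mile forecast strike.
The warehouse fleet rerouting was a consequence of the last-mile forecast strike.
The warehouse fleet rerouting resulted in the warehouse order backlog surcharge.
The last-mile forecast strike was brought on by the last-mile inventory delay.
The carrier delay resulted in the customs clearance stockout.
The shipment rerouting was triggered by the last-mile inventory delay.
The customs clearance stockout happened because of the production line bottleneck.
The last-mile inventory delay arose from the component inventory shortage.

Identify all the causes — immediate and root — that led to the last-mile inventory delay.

the carrier delay, the component inventory shortage, the customs clearance stockout, the production line bottleneck

Immediate causes of the last-mile inventory delay: the component inventory shortage, the customs clearance stockout.
Further upstream: the carrier delay, the production line bottleneck.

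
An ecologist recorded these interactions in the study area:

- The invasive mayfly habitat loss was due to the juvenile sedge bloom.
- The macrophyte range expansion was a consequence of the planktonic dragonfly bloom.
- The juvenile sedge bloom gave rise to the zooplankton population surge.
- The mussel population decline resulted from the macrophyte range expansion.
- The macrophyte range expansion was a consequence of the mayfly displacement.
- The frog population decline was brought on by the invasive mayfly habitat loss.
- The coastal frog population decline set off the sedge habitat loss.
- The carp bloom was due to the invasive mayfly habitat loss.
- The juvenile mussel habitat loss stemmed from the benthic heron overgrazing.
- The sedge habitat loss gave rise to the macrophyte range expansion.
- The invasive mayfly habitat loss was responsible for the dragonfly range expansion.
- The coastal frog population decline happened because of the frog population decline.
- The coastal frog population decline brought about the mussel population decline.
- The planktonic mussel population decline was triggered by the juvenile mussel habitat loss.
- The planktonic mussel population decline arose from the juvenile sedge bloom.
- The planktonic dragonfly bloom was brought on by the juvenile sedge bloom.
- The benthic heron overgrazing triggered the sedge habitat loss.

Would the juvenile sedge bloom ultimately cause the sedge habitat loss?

There is a causal chain: the juvenile sedge bloom → the invasive mayfly habitat loss → the frog population decline → the coastal frog population decline → the sedge habitat loss.

Yes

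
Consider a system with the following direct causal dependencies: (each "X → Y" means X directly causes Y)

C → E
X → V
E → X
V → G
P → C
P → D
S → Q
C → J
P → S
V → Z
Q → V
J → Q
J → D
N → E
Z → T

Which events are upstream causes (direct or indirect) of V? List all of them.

C, E, J, N, P, Q, S, X

Immediate causes of V: Q, X.
Further upstream: P, C, J, S, E, N.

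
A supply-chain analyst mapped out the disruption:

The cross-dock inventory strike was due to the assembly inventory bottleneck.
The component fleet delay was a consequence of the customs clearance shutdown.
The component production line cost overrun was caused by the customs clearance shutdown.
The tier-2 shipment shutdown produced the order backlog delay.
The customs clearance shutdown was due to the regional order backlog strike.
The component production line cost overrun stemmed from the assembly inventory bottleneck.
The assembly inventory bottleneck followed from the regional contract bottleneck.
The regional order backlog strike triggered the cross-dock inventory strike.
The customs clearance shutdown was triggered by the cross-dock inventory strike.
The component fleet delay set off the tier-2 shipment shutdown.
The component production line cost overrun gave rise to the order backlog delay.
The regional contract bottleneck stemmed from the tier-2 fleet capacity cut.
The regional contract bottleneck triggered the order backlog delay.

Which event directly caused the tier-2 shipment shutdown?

the component fleet delay

Upstream contributors include the tier-2 fleet capacity cut, the regional contract bottleneck, the assembly inventory bottleneck, the regional order backlog strike, the cross-dock inventory strike, the customs clearance shutdown, but only the component fleet delay feeds directly into the tier-2 shipment shutdown.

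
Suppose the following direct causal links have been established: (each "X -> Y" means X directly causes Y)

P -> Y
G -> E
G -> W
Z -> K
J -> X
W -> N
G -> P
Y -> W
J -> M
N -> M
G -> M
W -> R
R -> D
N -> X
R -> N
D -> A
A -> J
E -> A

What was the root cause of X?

G

Tracing upstream from X: X ← N ← W ← G.
G has no stated cause, so it is the root.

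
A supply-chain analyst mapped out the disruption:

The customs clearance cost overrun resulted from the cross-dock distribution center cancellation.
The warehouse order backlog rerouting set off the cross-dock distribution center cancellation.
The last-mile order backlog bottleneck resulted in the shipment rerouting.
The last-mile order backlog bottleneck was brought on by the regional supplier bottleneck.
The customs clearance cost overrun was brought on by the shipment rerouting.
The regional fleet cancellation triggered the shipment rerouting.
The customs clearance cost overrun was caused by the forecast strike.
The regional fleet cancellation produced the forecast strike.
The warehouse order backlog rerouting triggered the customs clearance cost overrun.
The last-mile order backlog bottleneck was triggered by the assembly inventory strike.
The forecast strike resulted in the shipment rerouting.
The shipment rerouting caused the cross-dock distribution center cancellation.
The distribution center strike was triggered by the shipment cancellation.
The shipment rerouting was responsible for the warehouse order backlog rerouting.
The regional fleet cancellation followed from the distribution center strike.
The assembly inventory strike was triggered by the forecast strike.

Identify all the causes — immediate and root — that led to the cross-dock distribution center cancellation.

the assembly inventory strike, the distribution center strike, the forecast strike, the last-mile order backlog bottleneck, the regional fleet cancellation, the regional supplier bottleneck, the shipment cancellation, the shipment rerouting, the warehouse order backlog rerouting

Immediate causes of the cross-dock distribution center cancellation: the shipment rerouting, the warehouse order backlog rerouting.
Further upstream: the shipment cancellation, the distribution center strike, the regional fleet cancellation, the forecast strike, the assembly inventory strike, the last-mile order backlog bottleneck, the regional supplier bottleneck.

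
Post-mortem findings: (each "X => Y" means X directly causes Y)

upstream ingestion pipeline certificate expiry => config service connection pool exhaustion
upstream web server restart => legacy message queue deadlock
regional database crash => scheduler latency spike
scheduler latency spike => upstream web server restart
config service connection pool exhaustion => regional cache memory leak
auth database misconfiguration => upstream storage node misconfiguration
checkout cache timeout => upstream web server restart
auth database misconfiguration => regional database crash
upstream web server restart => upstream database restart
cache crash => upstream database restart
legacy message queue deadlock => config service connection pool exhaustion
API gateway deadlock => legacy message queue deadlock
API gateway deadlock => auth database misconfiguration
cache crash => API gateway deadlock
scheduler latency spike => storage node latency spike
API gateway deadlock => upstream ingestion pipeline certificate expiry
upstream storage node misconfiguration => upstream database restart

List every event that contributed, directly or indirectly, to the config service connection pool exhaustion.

Immediate causes of the config service connection pool exhaustion: the upstream ingestion pipeline certificate expiry, the legacy message queue deadlock.
Further upstream: the checkout cache timeout, the cache crash, the API gateway deadlock, the auth database misconfiguration, the regional database crash, the scheduler latency spike, the upstream web server restart.

the API gateway deadlock, the auth database misconfiguration, the cache crash, the checkout cache timeout, the legacy message queue deadlock, the regional database crash, the scheduler latency spike, the upstream ingestion pipeline certificate expiry, the upstream web server restart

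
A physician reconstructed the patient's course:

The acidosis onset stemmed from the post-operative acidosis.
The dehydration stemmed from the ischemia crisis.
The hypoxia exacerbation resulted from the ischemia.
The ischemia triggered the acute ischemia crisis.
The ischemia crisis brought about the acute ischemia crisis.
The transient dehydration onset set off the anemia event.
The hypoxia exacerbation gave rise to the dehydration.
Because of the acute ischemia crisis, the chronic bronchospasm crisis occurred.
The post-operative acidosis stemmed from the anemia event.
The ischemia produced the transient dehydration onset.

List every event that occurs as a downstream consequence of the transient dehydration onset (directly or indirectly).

the acidosis onset, the anemia event, the post-operative acidosis

Direct effects: the anemia event.
2 steps out: the post-operative acidosis.
3 steps out: the acidosis onset.
Not reachable from it: the ischemia crisis, the ischemia, the hypoxia exacerbation, the acute ischemia crisis, the dehydration, the chronic bronchospasm crisis.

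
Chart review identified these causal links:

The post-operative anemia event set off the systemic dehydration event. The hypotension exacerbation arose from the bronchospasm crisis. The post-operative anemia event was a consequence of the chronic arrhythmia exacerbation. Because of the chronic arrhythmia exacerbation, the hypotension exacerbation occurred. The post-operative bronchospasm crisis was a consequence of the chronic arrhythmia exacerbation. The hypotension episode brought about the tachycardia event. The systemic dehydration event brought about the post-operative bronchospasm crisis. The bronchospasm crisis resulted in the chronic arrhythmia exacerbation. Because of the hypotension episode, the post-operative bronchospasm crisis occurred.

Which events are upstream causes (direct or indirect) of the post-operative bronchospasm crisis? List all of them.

the bronchospasm crisis, the chronic arrhythmia exacerbation, the hypotension episode, the post-operative anemia event, the systemic dehydration event

Immediate causes of the post-operative bronchospasm crisis: the hypotension episode, the chronic arrhythmia exacerbation, the systemic dehydration event.
Further upstream: the bronchospasm crisis, the post-operative anemia event.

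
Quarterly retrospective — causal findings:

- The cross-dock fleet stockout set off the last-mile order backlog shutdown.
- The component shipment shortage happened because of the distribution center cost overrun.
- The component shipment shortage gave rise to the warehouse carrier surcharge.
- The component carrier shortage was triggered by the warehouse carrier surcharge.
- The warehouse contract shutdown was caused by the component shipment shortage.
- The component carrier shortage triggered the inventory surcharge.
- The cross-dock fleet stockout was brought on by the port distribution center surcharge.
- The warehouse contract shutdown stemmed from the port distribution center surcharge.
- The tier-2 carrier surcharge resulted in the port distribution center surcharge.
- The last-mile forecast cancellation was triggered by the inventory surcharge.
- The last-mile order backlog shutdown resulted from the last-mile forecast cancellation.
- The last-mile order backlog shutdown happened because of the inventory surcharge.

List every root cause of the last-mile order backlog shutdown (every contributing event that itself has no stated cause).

the distribution center cost overrun, the tier-2 carrier surcharge

Tracing upstream from the last-mile order backlog shutdown: the last-mile order backlog shutdown ← the inventory surcharge ← the component carrier shortage ← the warehouse carrier surcharge ← the component shipment shortage ← the distribution center cost overrun.
A separate upstream branch: the last-mile order backlog shutdown ← the cross-dock fleet stockout ← the port distribution center surcharge ← the tier-2 carrier surcharge.
Each of those chain origins has no stated cause.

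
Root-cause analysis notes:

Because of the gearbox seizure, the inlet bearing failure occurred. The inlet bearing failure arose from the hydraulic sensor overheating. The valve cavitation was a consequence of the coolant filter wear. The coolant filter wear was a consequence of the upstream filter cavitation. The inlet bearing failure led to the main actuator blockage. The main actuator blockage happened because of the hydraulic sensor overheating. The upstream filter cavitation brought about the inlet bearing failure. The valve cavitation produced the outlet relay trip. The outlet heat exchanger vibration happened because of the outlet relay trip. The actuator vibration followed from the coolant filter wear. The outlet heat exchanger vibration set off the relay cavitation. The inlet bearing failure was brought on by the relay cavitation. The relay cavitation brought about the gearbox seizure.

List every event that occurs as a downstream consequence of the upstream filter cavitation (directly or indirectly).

the actuator vibration, the coolant filter wear, the gearbox seizure, the inlet bearing failure, the main actuator blockage, the outlet heat exchanger vibration, the outlet relay trip, the relay cavitation, the valve cavitation

Direct effects: the coolant filter wear, the inlet bearing failure.
2 steps out: the valve cavitation, the actuator vibration, the main actuator blockage.
3 steps out: the outlet relay trip.
4 steps out: the outlet heat exchanger vibration.
5 steps out: the relay cavitation.
6 steps out: the gearbox seizure.
Not reachable from it: the hydraulic sensor overheating.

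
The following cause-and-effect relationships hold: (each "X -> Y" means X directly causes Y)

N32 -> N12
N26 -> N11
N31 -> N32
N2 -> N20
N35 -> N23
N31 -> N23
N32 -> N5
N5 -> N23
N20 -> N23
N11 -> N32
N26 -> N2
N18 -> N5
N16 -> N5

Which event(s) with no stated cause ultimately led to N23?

N16, N18, N26, N31, N35

Tracing upstream from N23: N23 ← N5 ← N18.
A separate upstream branch: N23 ← N20 ← N2 ← N26.
A separate upstream branch: N23 ← N31.
A separate upstream branch: N23 ← N5 ← N16.
A separate upstream branch: N23 ← N35.
Each of those chain origins has no stated cause.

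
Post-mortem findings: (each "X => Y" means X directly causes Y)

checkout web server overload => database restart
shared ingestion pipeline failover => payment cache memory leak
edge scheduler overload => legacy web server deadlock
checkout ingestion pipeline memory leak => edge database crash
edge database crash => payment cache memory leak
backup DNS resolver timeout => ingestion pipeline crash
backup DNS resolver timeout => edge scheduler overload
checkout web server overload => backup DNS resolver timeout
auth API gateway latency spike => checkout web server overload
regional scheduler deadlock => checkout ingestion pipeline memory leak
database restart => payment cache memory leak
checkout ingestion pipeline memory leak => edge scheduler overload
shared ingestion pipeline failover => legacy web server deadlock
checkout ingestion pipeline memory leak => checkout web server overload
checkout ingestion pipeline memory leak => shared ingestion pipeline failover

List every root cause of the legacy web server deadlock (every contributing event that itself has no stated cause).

the auth API gateway latency spike, the regional scheduler deadlock

Tracing upstream from the legacy web server deadlock: the legacy web server deadlock ← the shared ingestion pipeline failover ← the checkout ingestion pipeline memory leak ← the regional scheduler deadlock.
A separate upstream branch: the legacy web server deadlock ← the edge scheduler overload ← the backup DNS resolver timeout ← the checkout web server overload ← the auth API gateway latency spike.
Each of those chain origins has no stated cause.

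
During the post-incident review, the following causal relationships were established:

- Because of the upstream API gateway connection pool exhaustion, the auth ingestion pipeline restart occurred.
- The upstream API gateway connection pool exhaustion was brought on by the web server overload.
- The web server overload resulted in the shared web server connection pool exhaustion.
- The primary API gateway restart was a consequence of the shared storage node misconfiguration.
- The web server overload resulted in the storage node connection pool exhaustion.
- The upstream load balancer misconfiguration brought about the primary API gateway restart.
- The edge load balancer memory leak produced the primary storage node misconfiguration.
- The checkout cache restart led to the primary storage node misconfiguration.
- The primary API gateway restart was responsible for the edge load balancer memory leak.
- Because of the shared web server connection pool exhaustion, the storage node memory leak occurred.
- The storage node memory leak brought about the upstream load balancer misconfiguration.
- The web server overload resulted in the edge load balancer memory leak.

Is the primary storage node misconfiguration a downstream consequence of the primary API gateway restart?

There is a causal chain: the primary API gateway restart → the edge load balancer memory leak → the primary storage node misconfiguration.

Yes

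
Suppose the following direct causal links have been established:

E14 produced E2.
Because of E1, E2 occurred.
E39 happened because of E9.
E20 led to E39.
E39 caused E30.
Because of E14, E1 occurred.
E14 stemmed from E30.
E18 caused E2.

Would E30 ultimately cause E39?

E30 leads to E14, E1, E2; E39 is not among them.

No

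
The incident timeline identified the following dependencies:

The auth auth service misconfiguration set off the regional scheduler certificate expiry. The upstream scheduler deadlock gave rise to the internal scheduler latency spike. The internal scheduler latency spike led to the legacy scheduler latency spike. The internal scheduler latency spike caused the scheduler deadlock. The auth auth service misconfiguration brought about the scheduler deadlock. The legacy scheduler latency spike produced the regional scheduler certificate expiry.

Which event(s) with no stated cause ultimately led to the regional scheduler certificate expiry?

Tracing upstream from the regional scheduler certificate expiry: the regional scheduler certificate expiry ← the auth auth service misconfiguration.
A separate upstream branch: the regional scheduler certificate expiry ← the legacy scheduler latency spike ← the internal scheduler latency spike ← the upstream scheduler deadlock.
Each of those chain origins has no stated cause.

the auth auth service misconfiguration, the upstream scheduler deadlock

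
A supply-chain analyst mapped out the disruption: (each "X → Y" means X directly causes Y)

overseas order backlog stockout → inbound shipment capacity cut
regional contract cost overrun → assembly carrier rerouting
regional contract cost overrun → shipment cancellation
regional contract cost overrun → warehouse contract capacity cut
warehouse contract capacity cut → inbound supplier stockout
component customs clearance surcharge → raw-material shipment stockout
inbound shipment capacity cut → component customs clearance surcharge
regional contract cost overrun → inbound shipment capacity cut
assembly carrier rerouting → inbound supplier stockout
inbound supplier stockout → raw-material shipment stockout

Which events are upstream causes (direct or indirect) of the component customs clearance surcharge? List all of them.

Immediate cause of the component customs clearance surcharge: the inbound shipment capacity cut.
Further upstream: the regional contract cost overrun, the overseas order backlog stockout.

the inbound shipment capacity cut, the overseas order backlog stockout, the regional contract cost overrun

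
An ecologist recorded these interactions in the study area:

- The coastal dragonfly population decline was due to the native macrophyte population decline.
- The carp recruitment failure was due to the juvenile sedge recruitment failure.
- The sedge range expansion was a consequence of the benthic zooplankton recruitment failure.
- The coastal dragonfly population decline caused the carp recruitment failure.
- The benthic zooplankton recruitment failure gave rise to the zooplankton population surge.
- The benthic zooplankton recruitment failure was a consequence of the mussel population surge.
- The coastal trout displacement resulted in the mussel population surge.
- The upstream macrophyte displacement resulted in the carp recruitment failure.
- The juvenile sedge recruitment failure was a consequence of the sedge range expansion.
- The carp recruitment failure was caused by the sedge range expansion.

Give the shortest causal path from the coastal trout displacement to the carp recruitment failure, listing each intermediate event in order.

the coastal trout displacement → the mussel population surge → the benthic zooplankton recruitment failure → the sedge range expansion → the carp recruitment failure

the coastal trout displacement → the mussel population surge
the mussel population surge → the benthic zooplankton recruitment failure
the benthic zooplankton recruitment failure → the sedge range expansion
the sedge range expansion → the carp recruitment failure
Length: 4 steps.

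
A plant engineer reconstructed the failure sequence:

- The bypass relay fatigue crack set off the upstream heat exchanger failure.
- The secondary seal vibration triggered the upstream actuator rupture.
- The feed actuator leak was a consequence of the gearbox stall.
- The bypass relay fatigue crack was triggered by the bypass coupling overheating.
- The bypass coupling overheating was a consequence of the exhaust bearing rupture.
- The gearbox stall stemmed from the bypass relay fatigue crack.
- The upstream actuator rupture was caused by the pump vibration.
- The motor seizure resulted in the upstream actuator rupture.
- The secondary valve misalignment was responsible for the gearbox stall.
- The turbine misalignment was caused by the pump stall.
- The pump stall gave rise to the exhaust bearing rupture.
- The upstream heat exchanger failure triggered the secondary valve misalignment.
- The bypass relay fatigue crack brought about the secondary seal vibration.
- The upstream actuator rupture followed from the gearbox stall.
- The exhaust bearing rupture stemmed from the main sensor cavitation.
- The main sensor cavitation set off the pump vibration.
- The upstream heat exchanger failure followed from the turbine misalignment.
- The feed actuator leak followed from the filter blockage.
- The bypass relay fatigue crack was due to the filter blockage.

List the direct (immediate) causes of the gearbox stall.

Upstream contributors include the main sensor cavitation, the pump stall, the exhaust bearing rupture, the bypass coupling overheating, the filter blockage, the turbine misalignment, the upstream heat exchanger failure, but only the bypass relay fatigue crack, the secondary valve misalignment feed directly into the gearbox stall.

the bypass relay fatigue crack, the secondary valve misalignment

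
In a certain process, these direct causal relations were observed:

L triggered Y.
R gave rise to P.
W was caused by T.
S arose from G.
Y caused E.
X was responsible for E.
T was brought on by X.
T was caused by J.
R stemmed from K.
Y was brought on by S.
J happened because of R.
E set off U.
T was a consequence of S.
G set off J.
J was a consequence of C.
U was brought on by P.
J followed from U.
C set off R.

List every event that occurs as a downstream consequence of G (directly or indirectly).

Direct effects: S, J.
2 steps out: Y, T.
3 steps out: E, W.
4 steps out: U.
Not reachable from it: C, L, K, X, R, P.

E, J, S, T, U, W, Y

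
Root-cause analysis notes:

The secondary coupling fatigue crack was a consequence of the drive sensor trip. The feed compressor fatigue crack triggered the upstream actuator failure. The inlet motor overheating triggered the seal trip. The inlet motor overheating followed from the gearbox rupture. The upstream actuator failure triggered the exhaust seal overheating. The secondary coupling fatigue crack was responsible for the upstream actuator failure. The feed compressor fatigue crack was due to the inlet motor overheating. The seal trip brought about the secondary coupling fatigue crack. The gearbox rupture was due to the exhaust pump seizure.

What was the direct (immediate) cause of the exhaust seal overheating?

Upstream contributors include the exhaust pump seizure, the gearbox rupture, the inlet motor overheating, the feed compressor fatigue crack, the seal trip, the secondary coupling fatigue crack, the drive sensor trip, but only the upstream actuator failure feeds directly into the exhaust seal overheating.

the upstream actuator failure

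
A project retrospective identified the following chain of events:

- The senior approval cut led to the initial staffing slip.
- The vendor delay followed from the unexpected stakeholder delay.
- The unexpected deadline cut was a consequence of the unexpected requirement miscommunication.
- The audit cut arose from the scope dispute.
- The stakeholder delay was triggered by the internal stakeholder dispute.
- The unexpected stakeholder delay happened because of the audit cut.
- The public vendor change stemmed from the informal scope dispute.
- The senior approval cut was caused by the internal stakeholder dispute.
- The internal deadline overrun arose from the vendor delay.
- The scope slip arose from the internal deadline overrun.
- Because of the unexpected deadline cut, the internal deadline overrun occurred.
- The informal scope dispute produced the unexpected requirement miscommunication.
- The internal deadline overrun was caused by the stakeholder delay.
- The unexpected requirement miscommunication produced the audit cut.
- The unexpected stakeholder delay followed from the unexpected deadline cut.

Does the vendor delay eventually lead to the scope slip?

There is a causal chain: the vendor delay → the internal deadline overrun → the scope slip.

Yes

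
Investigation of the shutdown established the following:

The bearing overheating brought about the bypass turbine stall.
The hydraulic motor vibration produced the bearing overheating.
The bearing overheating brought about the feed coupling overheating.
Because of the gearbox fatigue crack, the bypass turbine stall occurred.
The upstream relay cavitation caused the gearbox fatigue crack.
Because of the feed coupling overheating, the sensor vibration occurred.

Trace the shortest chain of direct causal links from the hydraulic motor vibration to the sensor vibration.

the hydraulic motor vibration → the bearing overheating → the feed coupling overheating → the sensor vibration

the hydraulic motor vibration → the bearing overheating
the bearing overheating → the feed coupling overheating
the feed coupling overheating → the sensor vibration
Length: 3 steps.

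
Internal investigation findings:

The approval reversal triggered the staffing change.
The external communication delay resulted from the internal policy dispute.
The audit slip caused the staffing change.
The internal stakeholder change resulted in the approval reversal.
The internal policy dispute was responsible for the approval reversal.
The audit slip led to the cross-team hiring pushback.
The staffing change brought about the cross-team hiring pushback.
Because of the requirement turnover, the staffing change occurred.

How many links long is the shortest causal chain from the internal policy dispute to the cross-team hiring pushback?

Shortest chain: the internal policy dispute → the approval reversal → the staffing change → the cross-team hiring pushback.

3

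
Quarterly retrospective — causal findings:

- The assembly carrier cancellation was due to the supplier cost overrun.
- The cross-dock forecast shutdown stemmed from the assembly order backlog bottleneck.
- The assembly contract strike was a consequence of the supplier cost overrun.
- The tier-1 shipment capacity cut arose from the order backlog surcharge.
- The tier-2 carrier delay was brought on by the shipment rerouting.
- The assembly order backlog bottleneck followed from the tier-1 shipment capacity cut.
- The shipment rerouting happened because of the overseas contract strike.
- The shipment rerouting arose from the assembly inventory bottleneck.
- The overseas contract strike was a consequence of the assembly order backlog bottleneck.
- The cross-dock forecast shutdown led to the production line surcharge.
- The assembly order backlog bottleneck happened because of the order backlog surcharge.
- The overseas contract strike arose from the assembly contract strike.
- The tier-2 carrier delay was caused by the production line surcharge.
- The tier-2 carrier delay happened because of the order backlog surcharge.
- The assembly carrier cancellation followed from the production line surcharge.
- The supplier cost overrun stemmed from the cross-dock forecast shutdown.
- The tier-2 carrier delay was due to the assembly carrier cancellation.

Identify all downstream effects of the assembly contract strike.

Direct effects: the overseas contract strike.
2 steps out: the shipment rerouting.
3 steps out: the tier-2 carrier delay.
Not reachable from it: the order backlog surcharge, the tier-1 shipment capacity cut, the assembly order backlog bottleneck, the cross-dock forecast shutdown, the assembly inventory bottleneck, the supplier cost overrun, the production line surcharge, the assembly carrier cancellation.

the overseas contract strike, the shipment rerouting, the tier-2 carrier delay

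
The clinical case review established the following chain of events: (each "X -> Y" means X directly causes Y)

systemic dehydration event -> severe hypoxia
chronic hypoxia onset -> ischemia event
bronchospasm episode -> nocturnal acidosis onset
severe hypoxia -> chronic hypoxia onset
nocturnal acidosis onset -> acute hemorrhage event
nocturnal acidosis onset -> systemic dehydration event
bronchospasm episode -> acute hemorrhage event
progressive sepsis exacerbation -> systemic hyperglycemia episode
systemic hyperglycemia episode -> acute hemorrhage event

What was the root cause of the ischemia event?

Tracing upstream from the ischemia event: the ischemia event ← the chronic hypoxia onset ← the severe hypoxia ← the systemic dehydration event ← the nocturnal acidosis onset ← the bronchospasm episode.
The bronchospasm episode has no stated cause, so it is the root.

the bronchospasm episode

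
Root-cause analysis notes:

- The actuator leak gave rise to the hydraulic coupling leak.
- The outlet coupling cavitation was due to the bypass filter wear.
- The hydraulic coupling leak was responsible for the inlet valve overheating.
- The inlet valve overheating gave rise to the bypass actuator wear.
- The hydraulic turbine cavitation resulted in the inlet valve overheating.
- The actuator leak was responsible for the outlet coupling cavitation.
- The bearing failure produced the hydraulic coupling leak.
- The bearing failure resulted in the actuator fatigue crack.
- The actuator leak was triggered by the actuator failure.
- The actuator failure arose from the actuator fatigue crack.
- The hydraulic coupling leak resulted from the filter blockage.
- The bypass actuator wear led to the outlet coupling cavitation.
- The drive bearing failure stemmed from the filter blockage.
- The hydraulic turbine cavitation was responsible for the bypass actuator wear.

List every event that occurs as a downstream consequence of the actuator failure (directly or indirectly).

Direct effects: the actuator leak.
2 steps out: the hydraulic coupling leak, the outlet coupling cavitation.
3 steps out: the inlet valve overheating.
4 steps out: the bypass actuator wear.
Not reachable from it: the bearing failure, the actuator fatigue crack, the filter blockage, the hydraulic turbine cavitation, the drive bearing failure, the bypass filter wear.

the actuator leak, the bypass actuator wear, the hydraulic coupling leak, the inlet valve overheating, the outlet coupling cavitation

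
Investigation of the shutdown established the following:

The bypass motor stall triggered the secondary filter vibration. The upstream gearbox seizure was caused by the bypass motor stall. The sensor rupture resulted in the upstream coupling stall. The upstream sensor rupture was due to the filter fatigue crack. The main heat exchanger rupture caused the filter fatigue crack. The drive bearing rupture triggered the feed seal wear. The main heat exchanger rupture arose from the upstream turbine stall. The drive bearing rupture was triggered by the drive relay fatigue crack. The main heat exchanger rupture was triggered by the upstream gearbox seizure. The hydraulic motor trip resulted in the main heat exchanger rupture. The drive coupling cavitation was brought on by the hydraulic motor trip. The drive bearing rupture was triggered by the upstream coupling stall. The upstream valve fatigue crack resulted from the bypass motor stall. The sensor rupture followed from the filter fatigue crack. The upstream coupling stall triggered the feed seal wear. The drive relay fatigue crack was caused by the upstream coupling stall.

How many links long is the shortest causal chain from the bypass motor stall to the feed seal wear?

Shortest chain: the bypass motor stall → the upstream gearbox seizure → the main heat exchanger rupture → the filter fatigue crack → the sensor rupture → the upstream coupling stall → the feed seal wear.

6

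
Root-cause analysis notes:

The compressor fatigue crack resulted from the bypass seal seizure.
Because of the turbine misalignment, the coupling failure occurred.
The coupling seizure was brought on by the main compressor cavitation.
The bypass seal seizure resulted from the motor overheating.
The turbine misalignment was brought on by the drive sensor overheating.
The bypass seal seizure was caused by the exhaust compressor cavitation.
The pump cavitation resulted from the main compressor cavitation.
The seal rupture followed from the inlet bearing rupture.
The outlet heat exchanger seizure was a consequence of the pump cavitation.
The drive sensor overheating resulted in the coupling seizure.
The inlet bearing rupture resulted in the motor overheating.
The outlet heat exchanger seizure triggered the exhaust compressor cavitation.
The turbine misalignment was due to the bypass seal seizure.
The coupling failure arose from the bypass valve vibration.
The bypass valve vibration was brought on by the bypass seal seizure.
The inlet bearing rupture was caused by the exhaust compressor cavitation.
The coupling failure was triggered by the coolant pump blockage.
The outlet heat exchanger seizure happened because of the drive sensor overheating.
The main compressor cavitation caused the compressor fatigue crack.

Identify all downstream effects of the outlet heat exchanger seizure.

the bypass seal seizure, the bypass valve vibration, the compressor fatigue crack, the coupling failure, the exhaust compressor cavitation, the inlet bearing rupture, the motor overheating, the seal rupture, the turbine misalignment

Direct effects: the exhaust compressor cavitation.
2 steps out: the inlet bearing rupture, the bypass seal seizure.
3 steps out: the seal rupture, the motor overheating, the bypass valve vibration, the compressor fatigue crack, the turbine misalignment.
4 steps out: the coupling failure.
Not reachable from it: the main compressor cavitation, the pump cavitation, the drive sensor overheating, the coolant pump blockage, the coupling seizure.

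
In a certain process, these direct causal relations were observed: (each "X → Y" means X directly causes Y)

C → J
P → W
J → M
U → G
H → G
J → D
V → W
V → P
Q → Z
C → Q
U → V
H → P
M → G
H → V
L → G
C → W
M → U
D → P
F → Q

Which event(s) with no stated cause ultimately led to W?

C, H

Tracing upstream from W: W ← C.
A separate upstream branch: W ← V ← H.
Each of those chain origins has no stated cause.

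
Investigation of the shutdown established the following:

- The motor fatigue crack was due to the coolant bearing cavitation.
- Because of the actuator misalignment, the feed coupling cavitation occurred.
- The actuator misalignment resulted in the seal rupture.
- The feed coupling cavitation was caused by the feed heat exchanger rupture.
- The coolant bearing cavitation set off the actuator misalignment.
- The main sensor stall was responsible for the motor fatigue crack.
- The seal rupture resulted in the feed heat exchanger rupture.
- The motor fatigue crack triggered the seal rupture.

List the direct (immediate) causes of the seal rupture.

the actuator misalignment, the motor fatigue crack

Upstream contributors include the coolant bearing cavitation, the main sensor stall, but only the actuator misalignment, the motor fatigue crack feed directly into the seal rupture.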